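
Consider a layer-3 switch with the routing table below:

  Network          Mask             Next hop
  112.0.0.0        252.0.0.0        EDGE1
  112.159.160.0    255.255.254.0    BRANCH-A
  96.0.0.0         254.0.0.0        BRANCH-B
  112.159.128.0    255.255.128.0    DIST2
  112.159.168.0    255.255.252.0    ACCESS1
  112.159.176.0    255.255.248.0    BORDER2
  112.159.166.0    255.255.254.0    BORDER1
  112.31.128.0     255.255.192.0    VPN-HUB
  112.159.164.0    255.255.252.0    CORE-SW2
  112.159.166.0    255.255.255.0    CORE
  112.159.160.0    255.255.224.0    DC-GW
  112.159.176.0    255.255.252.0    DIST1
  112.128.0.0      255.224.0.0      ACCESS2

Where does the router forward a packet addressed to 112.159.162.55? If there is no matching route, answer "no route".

DC-GW

Routes whose prefix contains 112.159.162.55:
  112.0.0.0/6 (112.0.0.0 - 115.255.255.255) -> EDGE1
  112.128.0.0/11 (112.128.0.0 - 112.159.255.255) -> ACCESS2
  112.159.128.0/17 (112.159.128.0 - 112.159.255.255) -> DIST2
  112.159.160.0/19 (112.159.160.0 - 112.159.191.255) -> DC-GW
More-specific entries that do NOT match:
  112.159.166.0/24 (112.159.166.0 - 112.159.166.255) does not contain 112.159.162.55
  112.159.160.0/23 (112.159.160.0 - 112.159.161.255) does not contain 112.159.162.55
  112.159.166.0/23 (112.159.166.0 - 112.159.167.255) does not contain 112.159.162.55
  112.159.168.0/22 (112.159.168.0 - 112.159.171.255) does not contain 112.159.162.55
  112.159.164.0/22 (112.159.164.0 - 112.159.167.255) does not contain 112.159.162.55
  112.159.176.0/22 (112.159.176.0 - 112.159.179.255) does not contain 112.159.162.55
  112.159.176.0/21 (112.159.176.0 - 112.159.183.255) does not contain 112.159.162.55
Longest matching prefix is /19 -> next hop DC-GW.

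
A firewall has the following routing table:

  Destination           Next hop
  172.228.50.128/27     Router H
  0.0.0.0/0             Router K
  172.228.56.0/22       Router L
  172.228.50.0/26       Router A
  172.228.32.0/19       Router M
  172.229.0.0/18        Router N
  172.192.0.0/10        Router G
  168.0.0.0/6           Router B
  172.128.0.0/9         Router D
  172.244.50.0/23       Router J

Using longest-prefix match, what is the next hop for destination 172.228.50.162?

Routes whose prefix contains 172.228.50.162:
  0.0.0.0/0 (default, matches everything) -> Router K
  172.128.0.0/9 (172.128.0.0 - 172.255.255.255) -> Router D
  172.192.0.0/10 (172.192.0.0 - 172.255.255.255) -> Router G
  172.228.32.0/19 (172.228.32.0 - 172.228.63.255) -> Router M
More-specific entries that do NOT match:
  172.228.50.128/27 (172.228.50.128 - 172.228.50.159) does not contain 172.228.50.162
  172.228.50.0/26 (172.228.50.0 - 172.228.50.63) does not contain 172.228.50.162
  172.244.50.0/23 (172.244.50.0 - 172.244.51.255) does not contain 172.228.50.162
  172.228.56.0/22 (172.228.56.0 - 172.228.59.255) does not contain 172.228.50.162
Longest matching prefix is /19 -> next hop Router M.

Router M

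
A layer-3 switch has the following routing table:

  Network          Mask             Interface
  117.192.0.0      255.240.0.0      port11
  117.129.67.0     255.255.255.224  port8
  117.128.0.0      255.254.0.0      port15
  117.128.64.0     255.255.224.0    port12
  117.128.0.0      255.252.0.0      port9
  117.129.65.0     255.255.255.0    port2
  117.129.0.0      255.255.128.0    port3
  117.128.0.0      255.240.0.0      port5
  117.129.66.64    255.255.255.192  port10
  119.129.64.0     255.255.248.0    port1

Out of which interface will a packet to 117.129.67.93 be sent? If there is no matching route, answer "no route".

port3

Routes whose prefix contains 117.129.67.93:
  117.128.0.0/12 (117.128.0.0 - 117.143.255.255) -> port5
  117.128.0.0/14 (117.128.0.0 - 117.131.255.255) -> port9
  117.128.0.0/15 (117.128.0.0 - 117.129.255.255) -> port15
  117.129.0.0/17 (117.129.0.0 - 117.129.127.255) -> port3
More-specific entries that do NOT match:
  117.129.67.0/27 (117.129.67.0 - 117.129.67.31) does not contain 117.129.67.93
  117.129.66.64/26 (117.129.66.64 - 117.129.66.127) does not contain 117.129.67.93
  117.129.65.0/24 (117.129.65.0 - 117.129.65.255) does not contain 117.129.67.93
  119.129.64.0/21 (119.129.64.0 - 119.129.71.255) does not contain 117.129.67.93
  117.128.64.0/19 (117.128.64.0 - 117.128.95.255) does not contain 117.129.67.93
Longest matching prefix is /17 -> interface port3.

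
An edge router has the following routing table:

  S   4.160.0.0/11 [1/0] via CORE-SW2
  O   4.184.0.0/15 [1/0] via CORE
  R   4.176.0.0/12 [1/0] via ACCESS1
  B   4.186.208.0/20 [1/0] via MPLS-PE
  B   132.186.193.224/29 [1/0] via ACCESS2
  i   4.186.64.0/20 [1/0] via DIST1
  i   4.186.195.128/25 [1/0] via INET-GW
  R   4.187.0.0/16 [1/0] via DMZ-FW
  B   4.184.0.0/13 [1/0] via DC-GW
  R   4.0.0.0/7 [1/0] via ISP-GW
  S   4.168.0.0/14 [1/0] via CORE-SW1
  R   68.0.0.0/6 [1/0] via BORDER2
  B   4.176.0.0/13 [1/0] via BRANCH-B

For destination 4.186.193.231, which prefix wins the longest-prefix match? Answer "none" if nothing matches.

4.184.0.0/13

Entries matching 4.186.193.231:
  4.0.0.0/7 (4.0.0.0 - 5.255.255.255)
  4.160.0.0/11 (4.160.0.0 - 4.191.255.255)
  4.176.0.0/12 (4.176.0.0 - 4.191.255.255)
  4.184.0.0/13 (4.184.0.0 - 4.191.255.255)
Most specific is 4.184.0.0/13.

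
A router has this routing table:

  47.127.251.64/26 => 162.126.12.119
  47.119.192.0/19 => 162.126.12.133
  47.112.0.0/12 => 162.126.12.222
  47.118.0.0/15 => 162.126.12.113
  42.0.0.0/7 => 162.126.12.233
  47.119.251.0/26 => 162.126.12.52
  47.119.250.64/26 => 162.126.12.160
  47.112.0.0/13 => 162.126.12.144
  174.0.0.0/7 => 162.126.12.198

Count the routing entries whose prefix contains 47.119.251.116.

Prefixes containing 47.119.251.116:
  47.112.0.0/12 (47.112.0.0 - 47.127.255.255)
  47.112.0.0/13 (47.112.0.0 - 47.119.255.255)
  47.118.0.0/15 (47.118.0.0 - 47.119.255.255)
Total matching entries: 3.

3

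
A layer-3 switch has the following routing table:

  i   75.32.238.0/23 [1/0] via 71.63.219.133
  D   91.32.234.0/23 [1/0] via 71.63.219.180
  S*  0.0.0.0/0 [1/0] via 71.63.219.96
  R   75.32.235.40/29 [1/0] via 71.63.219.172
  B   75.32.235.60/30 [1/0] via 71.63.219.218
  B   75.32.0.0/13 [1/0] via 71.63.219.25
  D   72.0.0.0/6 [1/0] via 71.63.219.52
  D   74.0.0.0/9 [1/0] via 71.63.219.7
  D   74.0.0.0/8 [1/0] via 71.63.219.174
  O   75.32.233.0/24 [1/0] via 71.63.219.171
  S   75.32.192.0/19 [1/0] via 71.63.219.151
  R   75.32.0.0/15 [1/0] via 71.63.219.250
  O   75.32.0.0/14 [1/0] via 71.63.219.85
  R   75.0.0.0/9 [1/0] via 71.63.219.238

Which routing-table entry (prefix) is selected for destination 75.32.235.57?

Entries matching 75.32.235.57:
  0.0.0.0/0 (default, matches everything)
  72.0.0.0/6 (72.0.0.0 - 75.255.255.255)
  75.0.0.0/9 (75.0.0.0 - 75.127.255.255)
  75.32.0.0/13 (75.32.0.0 - 75.39.255.255)
  75.32.0.0/14 (75.32.0.0 - 75.35.255.255)
  75.32.0.0/15 (75.32.0.0 - 75.33.255.255)
Most specific is 75.32.0.0/15.

75.32.0.0/15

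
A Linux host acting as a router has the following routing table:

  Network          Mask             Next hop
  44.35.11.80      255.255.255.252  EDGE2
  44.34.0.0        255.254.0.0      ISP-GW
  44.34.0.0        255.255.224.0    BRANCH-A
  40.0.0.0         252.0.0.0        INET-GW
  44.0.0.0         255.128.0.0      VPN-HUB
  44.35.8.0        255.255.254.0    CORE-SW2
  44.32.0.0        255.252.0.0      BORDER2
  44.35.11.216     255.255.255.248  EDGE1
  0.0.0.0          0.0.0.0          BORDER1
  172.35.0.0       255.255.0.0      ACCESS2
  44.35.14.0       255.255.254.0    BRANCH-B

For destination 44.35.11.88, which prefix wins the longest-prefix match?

44.34.0.0/15

Entries matching 44.35.11.88:
  0.0.0.0/0 (default, matches everything)
  44.0.0.0/9 (44.0.0.0 - 44.127.255.255)
  44.32.0.0/14 (44.32.0.0 - 44.35.255.255)
  44.34.0.0/15 (44.34.0.0 - 44.35.255.255)
Most specific is 44.34.0.0/15.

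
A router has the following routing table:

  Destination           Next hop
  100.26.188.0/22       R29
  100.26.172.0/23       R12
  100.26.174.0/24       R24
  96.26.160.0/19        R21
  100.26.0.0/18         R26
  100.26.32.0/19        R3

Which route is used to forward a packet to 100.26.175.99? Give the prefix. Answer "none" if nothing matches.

100.26.175.99 is outside every listed prefix and there is no default route.

none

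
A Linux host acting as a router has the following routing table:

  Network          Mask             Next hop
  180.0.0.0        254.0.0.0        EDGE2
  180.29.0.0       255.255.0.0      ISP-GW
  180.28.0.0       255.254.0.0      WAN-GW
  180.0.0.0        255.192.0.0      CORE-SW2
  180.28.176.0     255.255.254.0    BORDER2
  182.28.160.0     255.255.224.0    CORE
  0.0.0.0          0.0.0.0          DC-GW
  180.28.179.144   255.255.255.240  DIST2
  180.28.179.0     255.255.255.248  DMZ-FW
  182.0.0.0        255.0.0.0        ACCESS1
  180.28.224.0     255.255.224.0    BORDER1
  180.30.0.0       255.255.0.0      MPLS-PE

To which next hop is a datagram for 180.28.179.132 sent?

WAN-GW

Routes whose prefix contains 180.28.179.132:
  0.0.0.0/0 (default, matches everything) -> DC-GW
  180.0.0.0/7 (180.0.0.0 - 181.255.255.255) -> EDGE2
  180.0.0.0/10 (180.0.0.0 - 180.63.255.255) -> CORE-SW2
  180.28.0.0/15 (180.28.0.0 - 180.29.255.255) -> WAN-GW
More-specific entries that do NOT match:
  180.28.179.0/29 (180.28.179.0 - 180.28.179.7) does not contain 180.28.179.132
  180.28.179.144/28 (180.28.179.144 - 180.28.179.159) does not contain 180.28.179.132
  180.28.176.0/23 (180.28.176.0 - 180.28.177.255) does not contain 180.28.179.132
  182.28.160.0/19 (182.28.160.0 - 182.28.191.255) does not contain 180.28.179.132
  180.28.224.0/19 (180.28.224.0 - 180.28.255.255) does not contain 180.28.179.132
  180.29.0.0/16 (180.29.0.0 - 180.29.255.255) does not contain 180.28.179.132
  180.30.0.0/16 (180.30.0.0 - 180.30.255.255) does not contain 180.28.179.132
Longest matching prefix is /15 -> next hop WAN-GW.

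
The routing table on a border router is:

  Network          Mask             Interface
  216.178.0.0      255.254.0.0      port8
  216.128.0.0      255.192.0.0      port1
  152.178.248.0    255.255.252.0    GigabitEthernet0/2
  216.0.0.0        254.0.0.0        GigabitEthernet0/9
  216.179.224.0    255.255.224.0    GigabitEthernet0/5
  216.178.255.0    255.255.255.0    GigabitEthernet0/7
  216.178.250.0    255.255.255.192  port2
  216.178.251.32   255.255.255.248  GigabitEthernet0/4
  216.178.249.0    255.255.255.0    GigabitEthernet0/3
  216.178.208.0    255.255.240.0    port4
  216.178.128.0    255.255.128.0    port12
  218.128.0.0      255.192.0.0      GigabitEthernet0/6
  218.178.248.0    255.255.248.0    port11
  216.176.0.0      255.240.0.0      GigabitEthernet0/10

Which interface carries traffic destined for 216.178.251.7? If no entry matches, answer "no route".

port12

Routes whose prefix contains 216.178.251.7:
  216.0.0.0/7 (216.0.0.0 - 217.255.255.255) -> GigabitEthernet0/9
  216.128.0.0/10 (216.128.0.0 - 216.191.255.255) -> port1
  216.176.0.0/12 (216.176.0.0 - 216.191.255.255) -> GigabitEthernet0/10
  216.178.0.0/15 (216.178.0.0 - 216.179.255.255) -> port8
  216.178.128.0/17 (216.178.128.0 - 216.178.255.255) -> port12
More-specific entries that do NOT match:
  216.178.251.32/29 (216.178.251.32 - 216.178.251.39) does not contain 216.178.251.7
  216.178.250.0/26 (216.178.250.0 - 216.178.250.63) does not contain 216.178.251.7
  216.178.255.0/24 (216.178.255.0 - 216.178.255.255) does not contain 216.178.251.7
  216.178.249.0/24 (216.178.249.0 - 216.178.249.255) does not contain 216.178.251.7
  152.178.248.0/22 (152.178.248.0 - 152.178.251.255) does not contain 216.178.251.7
  218.178.248.0/21 (218.178.248.0 - 218.178.255.255) does not contain 216.178.251.7
  216.178.208.0/20 (216.178.208.0 - 216.178.223.255) does not contain 216.178.251.7
  216.179.224.0/19 (216.179.224.0 - 216.179.255.255) does not contain 216.178.251.7
Longest matching prefix is /17 -> interface port12.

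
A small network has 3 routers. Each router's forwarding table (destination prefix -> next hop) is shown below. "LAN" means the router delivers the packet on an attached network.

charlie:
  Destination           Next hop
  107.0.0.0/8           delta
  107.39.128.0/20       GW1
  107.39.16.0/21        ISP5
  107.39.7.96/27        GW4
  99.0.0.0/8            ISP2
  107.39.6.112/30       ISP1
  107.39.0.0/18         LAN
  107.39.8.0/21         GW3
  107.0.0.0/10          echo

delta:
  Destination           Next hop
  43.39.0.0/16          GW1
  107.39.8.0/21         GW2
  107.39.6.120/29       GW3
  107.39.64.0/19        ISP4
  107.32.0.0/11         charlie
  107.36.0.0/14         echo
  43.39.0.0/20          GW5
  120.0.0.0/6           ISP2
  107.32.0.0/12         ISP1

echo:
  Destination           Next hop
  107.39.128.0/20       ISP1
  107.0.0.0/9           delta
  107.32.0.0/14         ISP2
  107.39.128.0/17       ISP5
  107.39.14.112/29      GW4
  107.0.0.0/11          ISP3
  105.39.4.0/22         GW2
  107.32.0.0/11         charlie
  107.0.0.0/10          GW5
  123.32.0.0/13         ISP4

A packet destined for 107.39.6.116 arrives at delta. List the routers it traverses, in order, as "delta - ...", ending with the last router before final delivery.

At delta: longest match for 107.39.6.116 is 107.36.0.0/14 -> echo
At echo: longest match for 107.39.6.116 is 107.32.0.0/11 -> charlie
At charlie: longest match for 107.39.6.116 is 107.39.0.0/18 -> LAN

delta - echo - charlie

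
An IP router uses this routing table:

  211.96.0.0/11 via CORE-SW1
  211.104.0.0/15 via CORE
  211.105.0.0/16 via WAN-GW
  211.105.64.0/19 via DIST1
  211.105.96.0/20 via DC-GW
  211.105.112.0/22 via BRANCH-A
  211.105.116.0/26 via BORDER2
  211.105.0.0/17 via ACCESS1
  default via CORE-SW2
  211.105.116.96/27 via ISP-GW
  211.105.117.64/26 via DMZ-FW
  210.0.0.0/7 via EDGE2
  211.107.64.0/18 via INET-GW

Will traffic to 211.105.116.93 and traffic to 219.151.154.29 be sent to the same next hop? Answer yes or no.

no

211.105.116.93: longest match 211.105.0.0/17 -> ACCESS1
219.151.154.29: longest match 0.0.0.0/0 -> CORE-SW2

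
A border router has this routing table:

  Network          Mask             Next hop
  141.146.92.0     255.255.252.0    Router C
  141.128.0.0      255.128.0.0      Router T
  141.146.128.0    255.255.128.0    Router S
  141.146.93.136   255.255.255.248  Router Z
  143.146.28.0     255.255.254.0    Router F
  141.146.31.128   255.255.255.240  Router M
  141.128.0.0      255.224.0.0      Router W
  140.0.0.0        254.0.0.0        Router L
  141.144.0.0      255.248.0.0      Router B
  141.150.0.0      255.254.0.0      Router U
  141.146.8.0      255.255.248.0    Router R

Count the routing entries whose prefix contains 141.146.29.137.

4

Prefixes containing 141.146.29.137:
  140.0.0.0/7 (140.0.0.0 - 141.255.255.255)
  141.128.0.0/9 (141.128.0.0 - 141.255.255.255)
  141.128.0.0/11 (141.128.0.0 - 141.159.255.255)
  141.144.0.0/13 (141.144.0.0 - 141.151.255.255)
Total matching entries: 4.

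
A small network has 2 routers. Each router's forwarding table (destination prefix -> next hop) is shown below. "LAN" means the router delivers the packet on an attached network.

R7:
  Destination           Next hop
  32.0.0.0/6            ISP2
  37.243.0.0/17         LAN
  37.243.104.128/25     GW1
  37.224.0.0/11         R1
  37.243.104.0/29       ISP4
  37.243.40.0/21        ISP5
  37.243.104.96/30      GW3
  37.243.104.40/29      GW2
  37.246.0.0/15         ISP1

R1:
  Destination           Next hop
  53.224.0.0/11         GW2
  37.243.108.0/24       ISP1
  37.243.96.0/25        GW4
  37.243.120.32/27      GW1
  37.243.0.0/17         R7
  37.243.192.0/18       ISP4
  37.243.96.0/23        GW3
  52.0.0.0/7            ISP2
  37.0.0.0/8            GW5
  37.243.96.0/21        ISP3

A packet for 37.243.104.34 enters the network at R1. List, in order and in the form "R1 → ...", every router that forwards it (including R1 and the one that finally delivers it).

At R1: longest match for 37.243.104.34 is 37.243.0.0/17 -> R7
At R7: longest match for 37.243.104.34 is 37.243.0.0/17 -> LAN

R1 → R7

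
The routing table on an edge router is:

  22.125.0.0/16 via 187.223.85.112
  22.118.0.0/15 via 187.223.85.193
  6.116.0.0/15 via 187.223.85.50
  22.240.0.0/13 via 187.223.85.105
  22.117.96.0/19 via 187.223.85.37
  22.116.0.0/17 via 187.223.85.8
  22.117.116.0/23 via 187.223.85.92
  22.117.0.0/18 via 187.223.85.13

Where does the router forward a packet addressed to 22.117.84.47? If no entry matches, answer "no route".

no route

No entry's prefix contains 22.117.84.47; there is no default route.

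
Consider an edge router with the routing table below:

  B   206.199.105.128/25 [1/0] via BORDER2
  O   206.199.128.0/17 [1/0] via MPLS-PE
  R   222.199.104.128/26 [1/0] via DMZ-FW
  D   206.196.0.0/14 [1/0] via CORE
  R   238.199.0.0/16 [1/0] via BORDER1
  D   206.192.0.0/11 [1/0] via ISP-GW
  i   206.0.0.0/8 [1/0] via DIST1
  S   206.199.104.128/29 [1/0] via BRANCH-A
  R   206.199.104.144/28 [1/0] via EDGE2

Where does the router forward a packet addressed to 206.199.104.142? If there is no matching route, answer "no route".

Routes whose prefix contains 206.199.104.142:
  206.0.0.0/8 (206.0.0.0 - 206.255.255.255) -> DIST1
  206.192.0.0/11 (206.192.0.0 - 206.223.255.255) -> ISP-GW
  206.196.0.0/14 (206.196.0.0 - 206.199.255.255) -> CORE
More-specific entries that do NOT match:
  206.199.104.128/29 (206.199.104.128 - 206.199.104.135) does not contain 206.199.104.142
  206.199.104.144/28 (206.199.104.144 - 206.199.104.159) does not contain 206.199.104.142
  222.199.104.128/26 (222.199.104.128 - 222.199.104.191) does not contain 206.199.104.142
  206.199.105.128/25 (206.199.105.128 - 206.199.105.255) does not contain 206.199.104.142
  206.199.128.0/17 (206.199.128.0 - 206.199.255.255) does not contain 206.199.104.142
  238.199.0.0/16 (238.199.0.0 - 238.199.255.255) does not contain 206.199.104.142
Longest matching prefix is /14 -> next hop CORE.

CORE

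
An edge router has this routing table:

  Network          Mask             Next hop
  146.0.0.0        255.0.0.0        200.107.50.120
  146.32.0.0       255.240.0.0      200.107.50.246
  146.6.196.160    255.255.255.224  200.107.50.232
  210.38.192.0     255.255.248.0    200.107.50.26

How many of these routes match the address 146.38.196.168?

2

Prefixes containing 146.38.196.168:
  146.0.0.0/8 (146.0.0.0 - 146.255.255.255)
  146.32.0.0/12 (146.32.0.0 - 146.47.255.255)
Total matching entries: 2.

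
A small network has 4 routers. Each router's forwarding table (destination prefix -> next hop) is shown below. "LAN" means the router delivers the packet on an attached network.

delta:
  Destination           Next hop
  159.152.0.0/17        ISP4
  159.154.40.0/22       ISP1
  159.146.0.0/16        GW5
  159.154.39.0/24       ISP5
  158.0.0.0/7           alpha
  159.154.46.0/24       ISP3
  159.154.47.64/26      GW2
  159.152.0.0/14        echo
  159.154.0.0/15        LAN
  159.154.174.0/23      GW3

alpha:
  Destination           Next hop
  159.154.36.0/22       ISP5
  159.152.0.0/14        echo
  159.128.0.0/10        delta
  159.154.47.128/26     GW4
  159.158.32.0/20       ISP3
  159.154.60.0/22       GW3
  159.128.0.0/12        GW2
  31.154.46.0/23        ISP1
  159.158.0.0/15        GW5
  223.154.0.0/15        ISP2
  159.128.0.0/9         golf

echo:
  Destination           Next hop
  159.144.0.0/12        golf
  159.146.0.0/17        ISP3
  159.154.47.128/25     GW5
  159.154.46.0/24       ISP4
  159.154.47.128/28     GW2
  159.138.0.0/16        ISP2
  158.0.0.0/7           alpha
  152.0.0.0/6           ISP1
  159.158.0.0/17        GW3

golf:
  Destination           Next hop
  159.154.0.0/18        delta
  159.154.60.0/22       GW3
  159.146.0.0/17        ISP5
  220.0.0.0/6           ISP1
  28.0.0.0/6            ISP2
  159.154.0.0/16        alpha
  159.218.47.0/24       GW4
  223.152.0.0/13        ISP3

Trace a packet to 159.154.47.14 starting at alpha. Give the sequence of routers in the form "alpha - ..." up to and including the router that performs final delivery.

At alpha: longest match for 159.154.47.14 is 159.152.0.0/14 -> echo
At echo: longest match for 159.154.47.14 is 159.144.0.0/12 -> golf
At golf: longest match for 159.154.47.14 is 159.154.0.0/18 -> delta
At delta: longest match for 159.154.47.14 is 159.154.0.0/15 -> LAN

alpha - echo - golf - delta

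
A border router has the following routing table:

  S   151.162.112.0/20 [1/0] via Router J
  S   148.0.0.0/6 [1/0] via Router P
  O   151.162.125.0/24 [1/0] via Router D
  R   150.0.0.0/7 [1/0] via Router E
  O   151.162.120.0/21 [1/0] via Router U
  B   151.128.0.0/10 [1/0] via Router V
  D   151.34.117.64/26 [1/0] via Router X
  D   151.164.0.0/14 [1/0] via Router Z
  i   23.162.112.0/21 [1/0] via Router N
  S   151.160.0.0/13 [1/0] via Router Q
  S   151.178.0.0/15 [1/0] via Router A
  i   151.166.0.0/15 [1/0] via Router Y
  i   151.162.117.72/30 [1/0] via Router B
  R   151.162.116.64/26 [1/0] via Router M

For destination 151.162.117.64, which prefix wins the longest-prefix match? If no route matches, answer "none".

Entries matching 151.162.117.64:
  148.0.0.0/6 (148.0.0.0 - 151.255.255.255)
  150.0.0.0/7 (150.0.0.0 - 151.255.255.255)
  151.128.0.0/10 (151.128.0.0 - 151.191.255.255)
  151.160.0.0/13 (151.160.0.0 - 151.167.255.255)
  151.162.112.0/20 (151.162.112.0 - 151.162.127.255)
Most specific is 151.162.112.0/20.

151.162.112.0/20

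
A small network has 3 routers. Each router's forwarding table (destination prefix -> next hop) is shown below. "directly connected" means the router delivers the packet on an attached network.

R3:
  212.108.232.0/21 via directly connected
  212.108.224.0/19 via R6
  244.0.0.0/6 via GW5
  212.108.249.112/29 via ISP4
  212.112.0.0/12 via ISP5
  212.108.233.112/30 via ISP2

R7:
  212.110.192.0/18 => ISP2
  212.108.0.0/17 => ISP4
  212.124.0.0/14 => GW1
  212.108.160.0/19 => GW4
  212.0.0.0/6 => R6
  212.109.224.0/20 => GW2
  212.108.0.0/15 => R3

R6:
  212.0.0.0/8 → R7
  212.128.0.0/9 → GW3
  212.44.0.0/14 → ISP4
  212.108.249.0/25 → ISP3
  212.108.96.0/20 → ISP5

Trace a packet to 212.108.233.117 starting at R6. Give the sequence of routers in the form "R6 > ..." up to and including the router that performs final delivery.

R6 > R7 > R3

At R6: longest match for 212.108.233.117 is 212.0.0.0/8 -> R7
At R7: longest match for 212.108.233.117 is 212.108.0.0/15 -> R3
At R3: longest match for 212.108.233.117 is 212.108.232.0/21 -> directly connected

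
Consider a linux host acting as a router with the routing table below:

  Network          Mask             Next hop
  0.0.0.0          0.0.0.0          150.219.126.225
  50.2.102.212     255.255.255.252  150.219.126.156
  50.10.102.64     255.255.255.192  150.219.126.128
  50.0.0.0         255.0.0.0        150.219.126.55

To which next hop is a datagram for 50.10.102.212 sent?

Routes whose prefix contains 50.10.102.212:
  0.0.0.0/0 (default, matches everything) -> 150.219.126.225
  50.0.0.0/8 (50.0.0.0 - 50.255.255.255) -> 150.219.126.55
More-specific entries that do NOT match:
  50.2.102.212/30 (50.2.102.212 - 50.2.102.215) does not contain 50.10.102.212
  50.10.102.64/26 (50.10.102.64 - 50.10.102.127) does not contain 50.10.102.212
Longest matching prefix is /8 -> next hop 150.219.126.55.

150.219.126.55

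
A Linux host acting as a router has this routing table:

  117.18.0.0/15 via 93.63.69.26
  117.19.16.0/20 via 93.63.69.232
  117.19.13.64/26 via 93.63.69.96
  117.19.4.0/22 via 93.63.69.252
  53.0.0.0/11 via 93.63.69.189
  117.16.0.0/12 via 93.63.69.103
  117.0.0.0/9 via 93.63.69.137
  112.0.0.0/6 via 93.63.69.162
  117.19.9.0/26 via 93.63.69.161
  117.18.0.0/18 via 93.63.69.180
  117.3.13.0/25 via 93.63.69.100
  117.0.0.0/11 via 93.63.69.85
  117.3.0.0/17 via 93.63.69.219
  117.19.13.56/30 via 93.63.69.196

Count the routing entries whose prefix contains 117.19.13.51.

Prefixes containing 117.19.13.51:
  117.0.0.0/9 (117.0.0.0 - 117.127.255.255)
  117.0.0.0/11 (117.0.0.0 - 117.31.255.255)
  117.16.0.0/12 (117.16.0.0 - 117.31.255.255)
  117.18.0.0/15 (117.18.0.0 - 117.19.255.255)
Total matching entries: 4.

4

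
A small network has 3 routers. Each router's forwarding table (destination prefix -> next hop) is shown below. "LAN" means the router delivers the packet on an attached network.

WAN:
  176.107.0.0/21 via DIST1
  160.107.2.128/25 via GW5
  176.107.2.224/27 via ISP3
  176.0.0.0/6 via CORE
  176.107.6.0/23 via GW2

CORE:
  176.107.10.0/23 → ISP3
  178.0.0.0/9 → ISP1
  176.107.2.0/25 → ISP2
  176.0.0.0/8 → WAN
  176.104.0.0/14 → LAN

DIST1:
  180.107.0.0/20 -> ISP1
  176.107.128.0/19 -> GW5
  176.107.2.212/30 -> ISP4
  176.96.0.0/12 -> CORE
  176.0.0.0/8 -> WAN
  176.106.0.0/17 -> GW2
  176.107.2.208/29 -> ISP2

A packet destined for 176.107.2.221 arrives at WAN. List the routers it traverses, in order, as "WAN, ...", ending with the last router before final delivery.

At WAN: longest match for 176.107.2.221 is 176.107.0.0/21 -> DIST1
At DIST1: longest match for 176.107.2.221 is 176.96.0.0/12 -> CORE
At CORE: longest match for 176.107.2.221 is 176.104.0.0/14 -> LAN

WAN, DIST1, CORE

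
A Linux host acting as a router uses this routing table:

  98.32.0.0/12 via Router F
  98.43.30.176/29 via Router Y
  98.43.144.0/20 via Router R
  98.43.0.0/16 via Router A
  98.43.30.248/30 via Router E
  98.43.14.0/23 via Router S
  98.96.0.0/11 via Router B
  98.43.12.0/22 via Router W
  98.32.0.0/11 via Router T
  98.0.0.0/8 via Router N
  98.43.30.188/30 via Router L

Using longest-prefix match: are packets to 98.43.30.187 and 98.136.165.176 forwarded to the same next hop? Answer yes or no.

98.43.30.187: longest match 98.43.0.0/16 -> Router A
98.136.165.176: longest match 98.0.0.0/8 -> Router N

no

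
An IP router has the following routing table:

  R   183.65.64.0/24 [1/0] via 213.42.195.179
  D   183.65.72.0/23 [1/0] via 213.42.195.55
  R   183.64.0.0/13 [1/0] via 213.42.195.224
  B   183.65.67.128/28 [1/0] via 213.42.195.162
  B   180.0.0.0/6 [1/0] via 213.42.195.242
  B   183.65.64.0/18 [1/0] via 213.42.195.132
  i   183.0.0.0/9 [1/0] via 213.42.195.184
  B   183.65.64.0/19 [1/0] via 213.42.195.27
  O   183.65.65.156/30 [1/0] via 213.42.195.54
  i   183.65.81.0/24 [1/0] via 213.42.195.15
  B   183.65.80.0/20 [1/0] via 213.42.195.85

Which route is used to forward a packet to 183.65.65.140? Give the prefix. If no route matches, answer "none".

Entries matching 183.65.65.140:
  180.0.0.0/6 (180.0.0.0 - 183.255.255.255)
  183.0.0.0/9 (183.0.0.0 - 183.127.255.255)
  183.64.0.0/13 (183.64.0.0 - 183.71.255.255)
  183.65.64.0/18 (183.65.64.0 - 183.65.127.255)
  183.65.64.0/19 (183.65.64.0 - 183.65.95.255)
Most specific is 183.65.64.0/19.

183.65.64.0/19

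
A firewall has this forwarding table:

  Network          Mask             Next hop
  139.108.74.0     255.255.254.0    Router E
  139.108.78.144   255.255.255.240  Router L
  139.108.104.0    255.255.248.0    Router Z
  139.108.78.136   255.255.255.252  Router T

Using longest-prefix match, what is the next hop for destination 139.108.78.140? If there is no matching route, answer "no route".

no route

No entry's prefix contains 139.108.78.140; there is no default route.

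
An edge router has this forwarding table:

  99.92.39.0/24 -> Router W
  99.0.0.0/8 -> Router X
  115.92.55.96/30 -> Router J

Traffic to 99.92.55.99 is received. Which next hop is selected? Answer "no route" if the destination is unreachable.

Router X

Routes whose prefix contains 99.92.55.99:
  99.0.0.0/8 (99.0.0.0 - 99.255.255.255) -> Router X
More-specific entries that do NOT match:
  115.92.55.96/30 (115.92.55.96 - 115.92.55.99) does not contain 99.92.55.99
  99.92.39.0/24 (99.92.39.0 - 99.92.39.255) does not contain 99.92.55.99
Longest matching prefix is /8 -> next hop Router X.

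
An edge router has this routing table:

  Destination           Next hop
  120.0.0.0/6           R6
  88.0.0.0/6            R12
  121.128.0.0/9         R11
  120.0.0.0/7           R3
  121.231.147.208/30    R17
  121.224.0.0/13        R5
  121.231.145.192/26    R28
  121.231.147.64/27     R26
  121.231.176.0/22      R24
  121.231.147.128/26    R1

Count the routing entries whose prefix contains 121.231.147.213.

Prefixes containing 121.231.147.213:
  120.0.0.0/6 (120.0.0.0 - 123.255.255.255)
  120.0.0.0/7 (120.0.0.0 - 121.255.255.255)
  121.128.0.0/9 (121.128.0.0 - 121.255.255.255)
  121.224.0.0/13 (121.224.0.0 - 121.231.255.255)
Total matching entries: 4.

4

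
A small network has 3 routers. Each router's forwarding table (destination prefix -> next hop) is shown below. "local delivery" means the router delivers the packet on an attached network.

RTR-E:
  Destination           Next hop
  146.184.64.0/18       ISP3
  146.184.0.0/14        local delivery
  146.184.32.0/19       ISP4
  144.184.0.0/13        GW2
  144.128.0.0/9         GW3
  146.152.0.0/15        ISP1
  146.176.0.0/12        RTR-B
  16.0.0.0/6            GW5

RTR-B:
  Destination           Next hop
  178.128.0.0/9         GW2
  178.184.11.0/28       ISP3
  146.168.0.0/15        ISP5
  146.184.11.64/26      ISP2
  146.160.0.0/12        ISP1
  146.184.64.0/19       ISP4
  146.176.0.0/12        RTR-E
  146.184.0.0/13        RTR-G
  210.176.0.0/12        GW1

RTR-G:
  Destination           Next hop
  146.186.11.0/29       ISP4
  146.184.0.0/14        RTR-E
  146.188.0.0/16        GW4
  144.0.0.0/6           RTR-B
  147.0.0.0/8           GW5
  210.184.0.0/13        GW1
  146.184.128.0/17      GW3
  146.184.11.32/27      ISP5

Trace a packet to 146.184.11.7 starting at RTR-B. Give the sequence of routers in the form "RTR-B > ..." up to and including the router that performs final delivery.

At RTR-B: longest match for 146.184.11.7 is 146.184.0.0/13 -> RTR-G
At RTR-G: longest match for 146.184.11.7 is 146.184.0.0/14 -> RTR-E
At RTR-E: longest match for 146.184.11.7 is 146.184.0.0/14 -> local delivery

RTR-B > RTR-G > RTR-E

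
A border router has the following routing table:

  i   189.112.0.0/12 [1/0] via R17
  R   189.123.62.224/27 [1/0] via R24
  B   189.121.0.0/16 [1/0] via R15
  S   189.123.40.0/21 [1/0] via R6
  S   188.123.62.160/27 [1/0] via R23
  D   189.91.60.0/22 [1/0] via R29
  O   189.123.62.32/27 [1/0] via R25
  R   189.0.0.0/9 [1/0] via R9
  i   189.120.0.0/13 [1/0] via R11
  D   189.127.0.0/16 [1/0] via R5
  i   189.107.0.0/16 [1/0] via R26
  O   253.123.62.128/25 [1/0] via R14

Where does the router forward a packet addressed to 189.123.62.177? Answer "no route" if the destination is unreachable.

Routes whose prefix contains 189.123.62.177:
  189.0.0.0/9 (189.0.0.0 - 189.127.255.255) -> R9
  189.112.0.0/12 (189.112.0.0 - 189.127.255.255) -> R17
  189.120.0.0/13 (189.120.0.0 - 189.127.255.255) -> R11
More-specific entries that do NOT match:
  189.123.62.224/27 (189.123.62.224 - 189.123.62.255) does not contain 189.123.62.177
  188.123.62.160/27 (188.123.62.160 - 188.123.62.191) does not contain 189.123.62.177
  189.123.62.32/27 (189.123.62.32 - 189.123.62.63) does not contain 189.123.62.177
  253.123.62.128/25 (253.123.62.128 - 253.123.62.255) does not contain 189.123.62.177
  189.91.60.0/22 (189.91.60.0 - 189.91.63.255) does not contain 189.123.62.177
  189.123.40.0/21 (189.123.40.0 - 189.123.47.255) does not contain 189.123.62.177
  189.121.0.0/16 (189.121.0.0 - 189.121.255.255) does not contain 189.123.62.177
  189.127.0.0/16 (189.127.0.0 - 189.127.255.255) does not contain 189.123.62.177
  189.107.0.0/16 (189.107.0.0 - 189.107.255.255) does not contain 189.123.62.177
Longest matching prefix is /13 -> next hop R11.

R11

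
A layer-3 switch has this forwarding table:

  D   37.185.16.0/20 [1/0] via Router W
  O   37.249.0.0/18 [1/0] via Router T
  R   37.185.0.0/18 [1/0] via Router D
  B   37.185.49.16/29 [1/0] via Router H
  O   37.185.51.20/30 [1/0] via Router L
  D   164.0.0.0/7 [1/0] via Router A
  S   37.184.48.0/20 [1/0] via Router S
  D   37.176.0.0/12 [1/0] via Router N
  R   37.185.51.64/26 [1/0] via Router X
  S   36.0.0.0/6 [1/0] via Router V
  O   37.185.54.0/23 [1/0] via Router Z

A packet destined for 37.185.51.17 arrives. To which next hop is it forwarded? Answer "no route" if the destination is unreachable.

Routes whose prefix contains 37.185.51.17:
  36.0.0.0/6 (36.0.0.0 - 39.255.255.255) -> Router V
  37.176.0.0/12 (37.176.0.0 - 37.191.255.255) -> Router N
  37.185.0.0/18 (37.185.0.0 - 37.185.63.255) -> Router D
More-specific entries that do NOT match:
  37.185.51.20/30 (37.185.51.20 - 37.185.51.23) does not contain 37.185.51.17
  37.185.49.16/29 (37.185.49.16 - 37.185.49.23) does not contain 37.185.51.17
  37.185.51.64/26 (37.185.51.64 - 37.185.51.127) does not contain 37.185.51.17
  37.185.54.0/23 (37.185.54.0 - 37.185.55.255) does not contain 37.185.51.17
  37.185.16.0/20 (37.185.16.0 - 37.185.31.255) does not contain 37.185.51.17
  37.184.48.0/20 (37.184.48.0 - 37.184.63.255) does not contain 37.185.51.17
Longest matching prefix is /18 -> next hop Router D.

Router D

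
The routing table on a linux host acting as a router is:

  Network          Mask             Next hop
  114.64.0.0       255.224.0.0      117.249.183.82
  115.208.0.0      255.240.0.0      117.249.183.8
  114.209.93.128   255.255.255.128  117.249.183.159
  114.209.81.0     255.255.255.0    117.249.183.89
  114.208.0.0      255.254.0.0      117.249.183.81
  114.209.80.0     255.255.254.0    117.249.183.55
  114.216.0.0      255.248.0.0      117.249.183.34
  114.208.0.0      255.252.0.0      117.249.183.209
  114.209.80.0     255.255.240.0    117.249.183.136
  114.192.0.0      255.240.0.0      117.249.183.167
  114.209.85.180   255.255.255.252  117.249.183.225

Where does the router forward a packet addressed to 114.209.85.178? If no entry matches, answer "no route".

117.249.183.136

Routes whose prefix contains 114.209.85.178:
  114.208.0.0/14 (114.208.0.0 - 114.211.255.255) -> 117.249.183.209
  114.208.0.0/15 (114.208.0.0 - 114.209.255.255) -> 117.249.183.81
  114.209.80.0/20 (114.209.80.0 - 114.209.95.255) -> 117.249.183.136
More-specific entries that do NOT match:
  114.209.85.180/30 (114.209.85.180 - 114.209.85.183) does not contain 114.209.85.178
  114.209.93.128/25 (114.209.93.128 - 114.209.93.255) does not contain 114.209.85.178
  114.209.81.0/24 (114.209.81.0 - 114.209.81.255) does not contain 114.209.85.178
  114.209.80.0/23 (114.209.80.0 - 114.209.81.255) does not contain 114.209.85.178
Longest matching prefix is /20 -> next hop 117.249.183.136.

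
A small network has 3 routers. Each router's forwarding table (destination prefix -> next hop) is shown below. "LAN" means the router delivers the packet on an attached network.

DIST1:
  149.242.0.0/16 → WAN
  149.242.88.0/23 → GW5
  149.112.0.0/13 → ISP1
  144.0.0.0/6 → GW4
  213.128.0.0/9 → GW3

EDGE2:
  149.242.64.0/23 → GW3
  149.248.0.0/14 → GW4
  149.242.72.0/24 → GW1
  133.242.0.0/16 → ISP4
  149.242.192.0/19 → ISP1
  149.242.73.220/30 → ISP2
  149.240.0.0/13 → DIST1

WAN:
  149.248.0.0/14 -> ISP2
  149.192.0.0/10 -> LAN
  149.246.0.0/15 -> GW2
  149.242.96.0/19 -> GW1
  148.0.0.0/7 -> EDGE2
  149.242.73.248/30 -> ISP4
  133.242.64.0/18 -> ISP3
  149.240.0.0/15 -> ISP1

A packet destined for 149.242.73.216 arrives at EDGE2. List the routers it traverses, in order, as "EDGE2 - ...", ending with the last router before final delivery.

EDGE2 - DIST1 - WAN

At EDGE2: longest match for 149.242.73.216 is 149.240.0.0/13 -> DIST1
At DIST1: longest match for 149.242.73.216 is 149.242.0.0/16 -> WAN
At WAN: longest match for 149.242.73.216 is 149.192.0.0/10 -> LAN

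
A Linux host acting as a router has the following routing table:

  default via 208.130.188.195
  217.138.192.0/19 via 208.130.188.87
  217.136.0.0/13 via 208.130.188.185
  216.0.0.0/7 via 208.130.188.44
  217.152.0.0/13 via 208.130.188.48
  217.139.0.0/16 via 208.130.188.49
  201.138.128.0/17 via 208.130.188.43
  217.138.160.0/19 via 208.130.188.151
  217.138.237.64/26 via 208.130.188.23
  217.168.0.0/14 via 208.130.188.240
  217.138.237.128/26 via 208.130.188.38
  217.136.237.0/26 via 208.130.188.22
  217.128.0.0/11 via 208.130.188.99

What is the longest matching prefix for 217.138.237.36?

217.136.0.0/13

Entries matching 217.138.237.36:
  0.0.0.0/0 (default, matches everything)
  216.0.0.0/7 (216.0.0.0 - 217.255.255.255)
  217.128.0.0/11 (217.128.0.0 - 217.159.255.255)
  217.136.0.0/13 (217.136.0.0 - 217.143.255.255)
Most specific is 217.136.0.0/13.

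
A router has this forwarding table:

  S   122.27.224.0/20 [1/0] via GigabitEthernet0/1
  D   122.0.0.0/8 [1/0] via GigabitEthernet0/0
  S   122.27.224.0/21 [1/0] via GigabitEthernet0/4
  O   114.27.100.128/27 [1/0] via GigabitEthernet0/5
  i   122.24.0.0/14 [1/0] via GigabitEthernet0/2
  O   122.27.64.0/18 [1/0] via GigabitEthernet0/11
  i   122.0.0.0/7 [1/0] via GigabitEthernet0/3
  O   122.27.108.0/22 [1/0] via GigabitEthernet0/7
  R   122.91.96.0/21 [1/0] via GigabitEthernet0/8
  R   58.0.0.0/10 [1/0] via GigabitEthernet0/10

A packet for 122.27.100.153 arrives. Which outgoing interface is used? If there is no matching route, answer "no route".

Routes whose prefix contains 122.27.100.153:
  122.0.0.0/7 (122.0.0.0 - 123.255.255.255) -> GigabitEthernet0/3
  122.0.0.0/8 (122.0.0.0 - 122.255.255.255) -> GigabitEthernet0/0
  122.24.0.0/14 (122.24.0.0 - 122.27.255.255) -> GigabitEthernet0/2
  122.27.64.0/18 (122.27.64.0 - 122.27.127.255) -> GigabitEthernet0/11
More-specific entries that do NOT match:
  114.27.100.128/27 (114.27.100.128 - 114.27.100.159) does not contain 122.27.100.153
  122.27.108.0/22 (122.27.108.0 - 122.27.111.255) does not contain 122.27.100.153
  122.27.224.0/21 (122.27.224.0 - 122.27.231.255) does not contain 122.27.100.153
  122.91.96.0/21 (122.91.96.0 - 122.91.103.255) does not contain 122.27.100.153
  122.27.224.0/20 (122.27.224.0 - 122.27.239.255) does not contain 122.27.100.153
Longest matching prefix is /18 -> interface GigabitEthernet0/11.

GigabitEthernet0/11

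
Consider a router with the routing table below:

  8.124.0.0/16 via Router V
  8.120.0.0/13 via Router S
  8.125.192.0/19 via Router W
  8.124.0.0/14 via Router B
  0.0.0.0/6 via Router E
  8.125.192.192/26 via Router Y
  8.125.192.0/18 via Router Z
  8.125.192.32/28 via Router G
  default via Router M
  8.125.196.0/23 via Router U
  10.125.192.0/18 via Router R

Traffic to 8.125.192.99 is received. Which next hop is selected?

Routes whose prefix contains 8.125.192.99:
  0.0.0.0/0 (default, matches everything) -> Router M
  8.120.0.0/13 (8.120.0.0 - 8.127.255.255) -> Router S
  8.124.0.0/14 (8.124.0.0 - 8.127.255.255) -> Router B
  8.125.192.0/18 (8.125.192.0 - 8.125.255.255) -> Router Z
  8.125.192.0/19 (8.125.192.0 - 8.125.223.255) -> Router W
More-specific entries that do NOT match:
  8.125.192.32/28 (8.125.192.32 - 8.125.192.47) does not contain 8.125.192.99
  8.125.192.192/26 (8.125.192.192 - 8.125.192.255) does not contain 8.125.192.99
  8.125.196.0/23 (8.125.196.0 - 8.125.197.255) does not contain 8.125.192.99
Longest matching prefix is /19 -> next hop Router W.

Router W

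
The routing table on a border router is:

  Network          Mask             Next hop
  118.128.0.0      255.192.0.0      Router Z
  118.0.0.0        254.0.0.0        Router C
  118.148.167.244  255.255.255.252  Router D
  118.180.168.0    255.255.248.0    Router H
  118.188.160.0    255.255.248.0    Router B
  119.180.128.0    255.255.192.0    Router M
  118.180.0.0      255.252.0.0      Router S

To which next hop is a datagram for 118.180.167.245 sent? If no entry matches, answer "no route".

Routes whose prefix contains 118.180.167.245:
  118.0.0.0/7 (118.0.0.0 - 119.255.255.255) -> Router C
  118.128.0.0/10 (118.128.0.0 - 118.191.255.255) -> Router Z
  118.180.0.0/14 (118.180.0.0 - 118.183.255.255) -> Router S
More-specific entries that do NOT match:
  118.148.167.244/30 (118.148.167.244 - 118.148.167.247) does not contain 118.180.167.245
  118.180.168.0/21 (118.180.168.0 - 118.180.175.255) does not contain 118.180.167.245
  118.188.160.0/21 (118.188.160.0 - 118.188.167.255) does not contain 118.180.167.245
  119.180.128.0/18 (119.180.128.0 - 119.180.191.255) does not contain 118.180.167.245
Longest matching prefix is /14 -> next hop Router S.

Router S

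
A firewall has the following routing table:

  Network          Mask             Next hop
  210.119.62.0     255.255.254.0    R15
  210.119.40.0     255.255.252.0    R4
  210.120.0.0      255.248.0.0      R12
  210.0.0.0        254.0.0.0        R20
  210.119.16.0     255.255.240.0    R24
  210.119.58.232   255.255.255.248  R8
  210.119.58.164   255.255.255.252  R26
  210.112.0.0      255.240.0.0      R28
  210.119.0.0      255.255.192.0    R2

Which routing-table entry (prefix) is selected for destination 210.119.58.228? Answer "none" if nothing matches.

210.119.0.0/18

Entries matching 210.119.58.228:
  210.0.0.0/7 (210.0.0.0 - 211.255.255.255)
  210.112.0.0/12 (210.112.0.0 - 210.127.255.255)
  210.119.0.0/18 (210.119.0.0 - 210.119.63.255)
Most specific is 210.119.0.0/18.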